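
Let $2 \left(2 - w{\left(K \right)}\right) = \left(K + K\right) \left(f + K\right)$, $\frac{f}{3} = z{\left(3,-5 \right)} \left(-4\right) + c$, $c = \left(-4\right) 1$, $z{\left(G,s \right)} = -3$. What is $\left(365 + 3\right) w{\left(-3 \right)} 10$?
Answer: $239200$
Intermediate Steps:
$c = -4$
$f = 24$ ($f = 3 \left(\left(-3\right) \left(-4\right) - 4\right) = 3 \left(12 - 4\right) = 3 \cdot 8 = 24$)
$w{\left(K \right)} = 2 - K \left(24 + K\right)$ ($w{\left(K \right)} = 2 - \frac{\left(K + K\right) \left(24 + K\right)}{2} = 2 - \frac{2 K \left(24 + K\right)}{2} = 2 - K \left(24 + K\right)$)
$\left(365 + 3\right) w{\left(-3 \right)} 10 = \left(365 + 3\right) \left(2 - \left(-3\right)^{2} - -72\right) 10 = 368 \left(2 - 9 + 72\right) 10 = 368 \cdot 65 \cdot 10 = 368 \cdot 650 = 239200$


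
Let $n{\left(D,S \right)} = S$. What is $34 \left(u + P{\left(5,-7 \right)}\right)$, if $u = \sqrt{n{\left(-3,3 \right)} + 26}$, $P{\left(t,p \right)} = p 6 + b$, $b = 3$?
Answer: $-1326 + 34 \sqrt{29} \approx -1142.9$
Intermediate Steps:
$P{\left(t,p \right)} = 3 + 6 p$ ($P{\left(t,p \right)} = p 6 + 3 = 6 p + 3 = 3 + 6 p$)
$u = \sqrt{29}$ ($u = \sqrt{3 + 26} = \sqrt{29} \approx 5.3852$)
$34 \left(u + P{\left(5,-7 \right)}\right) = 34 \left(\sqrt{29} + \left(3 + 6 \left(-7\right)\right)\right) = 34 \left(\sqrt{29} + \left(3 - 42\right)\right) = 34 \left(\sqrt{29} - 39\right) = 34 \left(-39 + \sqrt{29}\right) = -1326 + 34 \sqrt{29}$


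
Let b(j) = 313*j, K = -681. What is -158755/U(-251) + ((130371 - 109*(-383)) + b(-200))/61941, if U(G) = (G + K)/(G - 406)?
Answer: -2153490093053/19243004 ≈ -1.1191e+5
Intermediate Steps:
U(G) = (-681 + G)/(-406 + G) (U(G) = (G - 681)/(G - 406) = (-681 + G)/(-406 + G))
-158755/U(-251) + ((130371 - 109*(-383)) + b(-200))/61941 = -158755*(-406 - 251)/(-681 - 251) + ((130371 - 109*(-383)) + 313*(-200))/61941 = -158755/(-932/(-657)) + ((130371 + 41747) - 62600)*(1/61941) = -158755/((-1/657*(-932))) + (172118 - 62600)*(1/61941) = -158755/932/657 + 109518*(1/61941) = -158755*657/932 + 36506/20647 = -104302035/932 + 36506/20647 = -2153490093053/19243004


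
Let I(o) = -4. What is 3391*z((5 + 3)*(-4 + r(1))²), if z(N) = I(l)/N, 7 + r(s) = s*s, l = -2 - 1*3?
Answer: -3391/200 ≈ -16.955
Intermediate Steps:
l = -5 (l = -2 - 3 = -5)
r(s) = -7 + s² (r(s) = -7 + s*s = -7 + s²)
z(N) = -4/N
3391*z((5 + 3)*(-4 + r(1))²) = 3391*(-4*1/((-4 + (-7 + 1²))²*(5 + 3))) = 3391*(-4*1/(8*(-4 + (-7 + 1))²)) = 3391*(-4*1/(8*(-4 - 6)²)) = 3391*(-4/(8*(-10)²)) = 3391*(-4/(8*100)) = 3391*(-4/800) = 3391*(-4*1/800) = 3391*(-1/200) = -3391/200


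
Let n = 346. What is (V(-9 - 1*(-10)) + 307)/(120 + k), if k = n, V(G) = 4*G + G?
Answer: 156/233 ≈ 0.66953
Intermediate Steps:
V(G) = 5*G
k = 346
(V(-9 - 1*(-10)) + 307)/(120 + k) = (5*(-9 - 1*(-10)) + 307)/(120 + 346) = (5*(-9 + 10) + 307)/466 = (5*1 + 307)*(1/466) = (5 + 307)*(1/466) = 312*(1/466) = 156/233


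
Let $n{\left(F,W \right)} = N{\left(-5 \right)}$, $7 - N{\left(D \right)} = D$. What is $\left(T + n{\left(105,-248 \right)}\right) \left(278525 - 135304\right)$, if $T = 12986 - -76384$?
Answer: $12801379422$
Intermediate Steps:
$N{\left(D \right)} = 7 - D$
$n{\left(F,W \right)} = 12$ ($n{\left(F,W \right)} = 7 - -5 = 7 + 5 = 12$)
$T = 89370$ ($T = 12986 + 76384 = 89370$)
$\left(T + n{\left(105,-248 \right)}\right) \left(278525 - 135304\right) = \left(89370 + 12\right) \left(278525 - 135304\right) = 89382 \cdot 143221 = 12801379422$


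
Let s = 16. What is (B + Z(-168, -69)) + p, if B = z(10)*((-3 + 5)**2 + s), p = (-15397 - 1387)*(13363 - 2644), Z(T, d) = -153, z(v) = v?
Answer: -179907649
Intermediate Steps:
p = -179907696 (p = -16784*10719 = -179907696)
B = 200 (B = 10*((-3 + 5)**2 + 16) = 10*(2**2 + 16) = 10*(4 + 16) = 10*20 = 200)
(B + Z(-168, -69)) + p = (200 - 153) - 179907696 = 47 - 179907696 = -179907649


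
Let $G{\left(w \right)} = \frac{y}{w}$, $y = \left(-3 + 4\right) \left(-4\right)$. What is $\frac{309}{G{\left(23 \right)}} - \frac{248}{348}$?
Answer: $- \frac{618557}{348} \approx -1777.5$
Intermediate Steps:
$y = -4$ ($y = 1 \left(-4\right) = -4$)
$G{\left(w \right)} = - \frac{4}{w}$
$\frac{309}{G{\left(23 \right)}} - \frac{248}{348} = \frac{309}{\left(-4\right) \frac{1}{23}} - \frac{248}{348} = \frac{309}{\left(-4\right) \frac{1}{23}} - \frac{62}{87} = \frac{309}{- \frac{4}{23}} - \frac{62}{87} = 309 \left(- \frac{23}{4}\right) - \frac{62}{87} = - \frac{7107}{4} - \frac{62}{87} = - \frac{618557}{348}$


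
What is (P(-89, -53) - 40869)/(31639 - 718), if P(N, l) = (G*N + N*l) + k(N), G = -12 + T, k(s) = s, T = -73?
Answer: -28676/30921 ≈ -0.92740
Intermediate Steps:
G = -85 (G = -12 - 73 = -85)
P(N, l) = -84*N + N*l (P(N, l) = (-85*N + N*l) + N = -84*N + N*l)
(P(-89, -53) - 40869)/(31639 - 718) = (-89*(-84 - 53) - 40869)/(31639 - 718) = (-89*(-137) - 40869)/30921 = (12193 - 40869)*(1/30921) = -28676*1/30921 = -28676/30921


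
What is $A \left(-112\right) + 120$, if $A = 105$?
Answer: $-11640$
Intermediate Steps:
$A \left(-112\right) + 120 = 105 \left(-112\right) + 120 = -11760 + 120 = -11640$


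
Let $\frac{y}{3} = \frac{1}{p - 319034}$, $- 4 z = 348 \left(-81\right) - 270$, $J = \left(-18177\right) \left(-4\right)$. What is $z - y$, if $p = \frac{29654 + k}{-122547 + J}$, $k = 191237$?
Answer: $\frac{226249017556527}{31801112834} \approx 7114.5$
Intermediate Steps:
$J = 72708$
$p = - \frac{220891}{49839}$ ($p = \frac{29654 + 191237}{-122547 + 72708} = \frac{220891}{-49839} = 220891 \left(- \frac{1}{49839}\right) = - \frac{220891}{49839} \approx -4.4321$)
$z = \frac{14229}{2}$ ($z = - \frac{348 \left(-81\right) - 270}{4} = - \frac{-28188 - 270}{4} = \left(- \frac{1}{4}\right) \left(-28458\right) = \frac{14229}{2} \approx 7114.5$)
$y = - \frac{149517}{15900556417}$ ($y = \frac{3}{- \frac{220891}{49839} - 319034} = \frac{3}{- \frac{15900556417}{49839}} = 3 \left(- \frac{49839}{15900556417}\right) = - \frac{149517}{15900556417} \approx -9.4033 \cdot 10^{-6}$)
$z - y = \frac{14229}{2} - - \frac{149517}{15900556417} = \frac{14229}{2} + \frac{149517}{15900556417} = \frac{226249017556527}{31801112834}$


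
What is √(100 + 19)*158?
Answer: 158*√119 ≈ 1723.6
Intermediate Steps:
√(100 + 19)*158 = √119*158 = 158*√119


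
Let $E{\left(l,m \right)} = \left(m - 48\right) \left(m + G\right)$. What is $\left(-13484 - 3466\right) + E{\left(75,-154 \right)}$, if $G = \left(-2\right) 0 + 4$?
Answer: $13350$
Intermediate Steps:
$G = 4$ ($G = 0 + 4 = 4$)
$E{\left(l,m \right)} = \left(-48 + m\right) \left(4 + m\right)$ ($E{\left(l,m \right)} = \left(m - 48\right) \left(m + 4\right) = \left(-48 + m\right) \left(4 + m\right)$)
$\left(-13484 - 3466\right) + E{\left(75,-154 \right)} = \left(-13484 - 3466\right) - \left(-6584 - 23716\right) = -16950 + \left(-192 + 23716 + 6776\right) = -16950 + 30300 = 13350$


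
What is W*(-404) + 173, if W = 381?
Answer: -153751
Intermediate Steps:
W*(-404) + 173 = 381*(-404) + 173 = -153924 + 173 = -153751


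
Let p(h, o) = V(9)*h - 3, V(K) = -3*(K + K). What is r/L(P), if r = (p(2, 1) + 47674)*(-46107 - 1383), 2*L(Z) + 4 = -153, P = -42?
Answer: 4517533740/157 ≈ 2.8774e+7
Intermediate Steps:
V(K) = -6*K
p(h, o) = -3 - 54*h (p(h, o) = (-6*9)*h - 3 = -54*h - 3 = -3 - 54*h)
L(Z) = -157/2 (L(Z) = -2 + (1/2)*(-153) = -2 - 153/2 = -157/2)
r = -2258766870 (r = ((-3 - 54*2) + 47674)*(-46107 - 1383) = ((-3 - 108) + 47674)*(-47490) = (-111 + 47674)*(-47490) = 47563*(-47490) = -2258766870)
r/L(P) = -2258766870/(-157/2) = -2258766870*(-2/157) = 4517533740/157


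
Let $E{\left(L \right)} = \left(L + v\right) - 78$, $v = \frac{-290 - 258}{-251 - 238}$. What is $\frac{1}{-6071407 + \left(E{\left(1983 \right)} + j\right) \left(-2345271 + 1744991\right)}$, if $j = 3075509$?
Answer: $- \frac{489}{903337924996343} \approx -5.4133 \cdot 10^{-13}$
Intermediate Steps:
$v = \frac{548}{489}$ ($v = - \frac{548}{-489} = \left(-548\right) \left(- \frac{1}{489}\right) = \frac{548}{489} \approx 1.1207$)
$E{\left(L \right)} = - \frac{37594}{489} + L$ ($E{\left(L \right)} = \left(L + \frac{548}{489}\right) - 78 = \left(\frac{548}{489} + L\right) - 78 = - \frac{37594}{489} + L$)
$\frac{1}{-6071407 + \left(E{\left(1983 \right)} + j\right) \left(-2345271 + 1744991\right)} = \frac{1}{-6071407 + \left(\left(- \frac{37594}{489} + 1983\right) + 3075509\right) \left(-2345271 + 1744991\right)} = \frac{1}{-6071407 + \left(\frac{932093}{489} + 3075509\right) \left(-600280\right)} = \frac{1}{-6071407 + \frac{1504855994}{489} \left(-600280\right)} = \frac{1}{-6071407 - \frac{903334956078320}{489}} = \frac{1}{- \frac{903337924996343}{489}} = - \frac{489}{903337924996343}$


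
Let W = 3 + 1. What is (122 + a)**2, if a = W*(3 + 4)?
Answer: 22500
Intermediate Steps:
W = 4
a = 28 (a = 4*(3 + 4) = 4*7 = 28)
(122 + a)**2 = (122 + 28)**2 = 150**2 = 22500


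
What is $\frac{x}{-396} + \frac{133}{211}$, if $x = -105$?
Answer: $\frac{24941}{27852} \approx 0.89548$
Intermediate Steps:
$\frac{x}{-396} + \frac{133}{211} = - \frac{105}{-396} + \frac{133}{211} = \left(-105\right) \left(- \frac{1}{396}\right) + 133 \cdot \frac{1}{211} = \frac{35}{132} + \frac{133}{211} = \frac{24941}{27852}$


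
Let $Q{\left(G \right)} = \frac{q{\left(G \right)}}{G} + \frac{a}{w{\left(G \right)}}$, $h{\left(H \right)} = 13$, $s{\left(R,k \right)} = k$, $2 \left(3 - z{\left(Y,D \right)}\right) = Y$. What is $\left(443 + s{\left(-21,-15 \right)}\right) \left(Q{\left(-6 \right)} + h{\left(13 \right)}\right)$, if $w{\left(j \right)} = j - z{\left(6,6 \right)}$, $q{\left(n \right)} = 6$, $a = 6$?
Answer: $4708$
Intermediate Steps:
$z{\left(Y,D \right)} = 3 - \frac{Y}{2}$
$w{\left(j \right)} = j$ ($w{\left(j \right)} = j - \left(3 - 3\right) = j - 0 = j + 0 = j$)
$Q{\left(G \right)} = \frac{12}{G}$ ($Q{\left(G \right)} = \frac{6}{G} + \frac{6}{G} = \frac{12}{G}$)
$\left(443 + s{\left(-21,-15 \right)}\right) \left(Q{\left(-6 \right)} + h{\left(13 \right)}\right) = \left(443 - 15\right) \left(\frac{12}{-6} + 13\right) = 428 \left(12 \left(- \frac{1}{6}\right) + 13\right) = 428 \left(-2 + 13\right) = 428 \cdot 11 = 4708$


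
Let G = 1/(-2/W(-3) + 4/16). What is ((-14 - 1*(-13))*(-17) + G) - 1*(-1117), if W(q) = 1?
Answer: 7934/7 ≈ 1133.4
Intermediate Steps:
G = -4/7 (G = 1/(-2/1 + 4/16) = 1/(-2*1 + 4*(1/16)) = 1/(-2 + 1/4) = 1/(-7/4) = -4/7 ≈ -0.57143)
((-14 - 1*(-13))*(-17) + G) - 1*(-1117) = ((-14 - 1*(-13))*(-17) - 4/7) - 1*(-1117) = ((-14 + 13)*(-17) - 4/7) + 1117 = (-1*(-17) - 4/7) + 1117 = (17 - 4/7) + 1117 = 115/7 + 1117 = 7934/7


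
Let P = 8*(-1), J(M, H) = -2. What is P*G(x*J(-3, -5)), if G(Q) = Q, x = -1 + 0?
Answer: -16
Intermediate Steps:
x = -1
P = -8
P*G(x*J(-3, -5)) = -(-8)*(-2) = -8*2 = -16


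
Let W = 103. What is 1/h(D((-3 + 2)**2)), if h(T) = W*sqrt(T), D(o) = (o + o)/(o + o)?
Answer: 1/103 ≈ 0.0097087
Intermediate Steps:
D(o) = 1 (D(o) = (2*o)/((2*o)) = (2*o)*(1/(2*o)) = 1)
h(T) = 103*sqrt(T)
1/h(D((-3 + 2)**2)) = 1/(103*sqrt(1)) = 1/(103*1) = 1/103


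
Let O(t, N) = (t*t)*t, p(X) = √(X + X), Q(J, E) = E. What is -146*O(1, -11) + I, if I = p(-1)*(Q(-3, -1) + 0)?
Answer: -146 - I*√2 ≈ -146.0 - 1.4142*I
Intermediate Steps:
p(X) = √2*√X (p(X) = √(2*X) = √2*√X)
O(t, N) = t³ (O(t, N) = t²*t = t³)
I = -I*√2 (I = (√2*√(-1))*(-1 + 0) = (√2*I)*(-1) = (I*√2)*(-1) = -I*√2 ≈ -1.4142*I)
-146*O(1, -11) + I = -146*1³ - I*√2 = -146*1 - I*√2 = -146 - I*√2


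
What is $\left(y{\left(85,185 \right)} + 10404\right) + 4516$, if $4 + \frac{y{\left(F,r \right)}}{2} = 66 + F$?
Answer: $15214$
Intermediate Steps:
$y{\left(F,r \right)} = 124 + 2 F$ ($y{\left(F,r \right)} = -8 + 2 \left(66 + F\right) = -8 + \left(132 + 2 F\right) = 124 + 2 F$)
$\left(y{\left(85,185 \right)} + 10404\right) + 4516 = \left(\left(124 + 2 \cdot 85\right) + 10404\right) + 4516 = \left(\left(124 + 170\right) + 10404\right) + 4516 = \left(294 + 10404\right) + 4516 = 10698 + 4516 = 15214$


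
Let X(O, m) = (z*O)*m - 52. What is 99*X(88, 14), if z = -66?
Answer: -8055036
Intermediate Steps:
X(O, m) = -52 - 66*O*m (X(O, m) = (-66*O)*m - 52 = -66*O*m - 52 = -52 - 66*O*m)
99*X(88, 14) = 99*(-52 - 66*88*14) = 99*(-52 - 81312) = 99*(-81364) = -8055036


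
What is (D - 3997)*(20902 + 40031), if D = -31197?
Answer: -2144476002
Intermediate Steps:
(D - 3997)*(20902 + 40031) = (-31197 - 3997)*(20902 + 40031) = -35194*60933 = -2144476002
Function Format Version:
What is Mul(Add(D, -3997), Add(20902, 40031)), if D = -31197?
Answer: -2144476002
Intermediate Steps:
Mul(Add(D, -3997), Add(20902, 40031)) = Mul(Add(-31197, -3997), Add(20902, 40031)) = Mul(-35194, 60933) = -2144476002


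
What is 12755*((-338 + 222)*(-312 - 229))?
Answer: 800452780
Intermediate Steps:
12755*((-338 + 222)*(-312 - 229)) = 12755*(-116*(-541)) = 12755*62756 = 800452780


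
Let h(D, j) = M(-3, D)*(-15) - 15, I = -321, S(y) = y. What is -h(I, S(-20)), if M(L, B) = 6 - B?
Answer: 4920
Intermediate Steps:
h(D, j) = -105 + 15*D (h(D, j) = (6 - D)*(-15) - 15 = (-90 + 15*D) - 15 = -105 + 15*D)
-h(I, S(-20)) = -(-105 + 15*(-321)) = -(-105 - 4815) = -1*(-4920) = 4920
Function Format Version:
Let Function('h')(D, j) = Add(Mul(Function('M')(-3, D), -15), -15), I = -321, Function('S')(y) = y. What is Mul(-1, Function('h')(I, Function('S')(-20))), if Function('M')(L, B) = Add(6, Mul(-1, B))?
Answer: 4920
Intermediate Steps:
Function('h')(D, j) = Add(-105, Mul(15, D)) (Function('h')(D, j) = Add(Mul(Add(6, Mul(-1, D)), -15), -15) = Add(Add(-90, Mul(15, D)), -15) = Add(-105, Mul(15, D)))
Mul(-1, Function('h')(I, Function('S')(-20))) = Mul(-1, Add(-105, Mul(15, -321))) = Mul(-1, Add(-105, -4815)) = Mul(-1, -4920) = 4920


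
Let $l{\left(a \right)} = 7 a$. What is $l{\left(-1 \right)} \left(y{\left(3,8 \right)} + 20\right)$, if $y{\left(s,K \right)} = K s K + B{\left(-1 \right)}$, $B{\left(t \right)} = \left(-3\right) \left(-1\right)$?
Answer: $-1505$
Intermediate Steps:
$B{\left(t \right)} = 3$
$y{\left(s,K \right)} = 3 + s K^{2}$ ($y{\left(s,K \right)} = K s K + 3 = s K^{2} + 3 = 3 + s K^{2}$)
$l{\left(-1 \right)} \left(y{\left(3,8 \right)} + 20\right) = 7 \left(-1\right) \left(\left(3 + 3 \cdot 8^{2}\right) + 20\right) = - 7 \left(\left(3 + 3 \cdot 64\right) + 20\right) = - 7 \left(\left(3 + 192\right) + 20\right) = - 7 \left(195 + 20\right) = \left(-7\right) 215 = -1505$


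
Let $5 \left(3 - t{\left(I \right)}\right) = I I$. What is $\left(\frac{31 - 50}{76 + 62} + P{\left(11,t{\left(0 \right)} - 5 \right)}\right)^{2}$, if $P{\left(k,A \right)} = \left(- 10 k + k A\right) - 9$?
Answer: $\frac{379353529}{19044} \approx 19920.0$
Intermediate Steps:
$t{\left(I \right)} = 3 - \frac{I^{2}}{5}$ ($t{\left(I \right)} = 3 - \frac{I I}{5} = 3 - \frac{I^{2}}{5}$)
$P{\left(k,A \right)} = -9 - 10 k + A k$ ($P{\left(k,A \right)} = \left(- 10 k + A k\right) - 9 = -9 - 10 k + A k$)
$\left(\frac{31 - 50}{76 + 62} + P{\left(11,t{\left(0 \right)} - 5 \right)}\right)^{2} = \left(\frac{31 - 50}{76 + 62} - \left(119 - \left(\left(3 - \frac{0^{2}}{5}\right) - 5\right) 11\right)\right)^{2} = \left(- \frac{19}{138} - \left(119 - \left(\left(3 - 0\right) - 5\right) 11\right)\right)^{2} = \left(\left(-19\right) \frac{1}{138} - \left(119 - \left(\left(3 + 0\right) - 5\right) 11\right)\right)^{2} = \left(- \frac{19}{138} - \left(119 - \left(3 - 5\right) 11\right)\right)^{2} = \left(- \frac{19}{138} - 141\right)^{2} = \left(- \frac{19477}{138}\right)^{2} = \frac{379353529}{19044}$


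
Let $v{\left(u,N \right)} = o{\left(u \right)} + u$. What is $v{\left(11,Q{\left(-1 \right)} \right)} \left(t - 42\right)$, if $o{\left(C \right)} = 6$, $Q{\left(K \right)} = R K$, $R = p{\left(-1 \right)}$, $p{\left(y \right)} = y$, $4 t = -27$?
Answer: $- \frac{3315}{4} \approx -828.75$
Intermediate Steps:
$t = - \frac{27}{4}$ ($t = \frac{1}{4} \left(-27\right) = - \frac{27}{4} \approx -6.75$)
$R = -1$
$Q{\left(K \right)} = - K$
$v{\left(u,N \right)} = 6 + u$
$v{\left(11,Q{\left(-1 \right)} \right)} \left(t - 42\right) = \left(6 + 11\right) \left(- \frac{27}{4} - 42\right) = 17 \left(- \frac{195}{4}\right) = - \frac{3315}{4}$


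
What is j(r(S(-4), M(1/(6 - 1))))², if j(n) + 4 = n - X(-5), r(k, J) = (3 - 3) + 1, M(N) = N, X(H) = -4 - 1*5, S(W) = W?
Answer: 36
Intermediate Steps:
X(H) = -9 (X(H) = -4 - 5 = -9)
r(k, J) = 1 (r(k, J) = 0 + 1 = 1)
j(n) = 5 + n (j(n) = -4 + (n - 1*(-9)) = -4 + (n + 9) = -4 + (9 + n) = 5 + n)
j(r(S(-4), M(1/(6 - 1))))² = (5 + 1)² = 6² = 36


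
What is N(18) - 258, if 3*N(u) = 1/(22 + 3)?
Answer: -19349/75 ≈ -257.99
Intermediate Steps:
N(u) = 1/75 (N(u) = 1/(3*(22 + 3)) = (⅓)/25 = (⅓)*(1/25) = 1/75)
N(18) - 258 = 1/75 - 258 = -19349/75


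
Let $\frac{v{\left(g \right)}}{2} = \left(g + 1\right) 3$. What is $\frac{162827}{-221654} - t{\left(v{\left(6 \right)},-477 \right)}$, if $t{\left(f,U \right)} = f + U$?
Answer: $\frac{96256663}{221654} \approx 434.27$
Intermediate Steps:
$v{\left(g \right)} = 6 + 6 g$ ($v{\left(g \right)} = 2 \left(g + 1\right) 3 = 2 \left(1 + g\right) 3 = 2 \left(3 + 3 g\right) = 6 + 6 g$)
$t{\left(f,U \right)} = U + f$
$\frac{162827}{-221654} - t{\left(v{\left(6 \right)},-477 \right)} = \frac{162827}{-221654} - \left(-477 + \left(6 + 6 \cdot 6\right)\right) = 162827 \left(- \frac{1}{221654}\right) - \left(-477 + \left(6 + 36\right)\right) = - \frac{162827}{221654} - \left(-477 + 42\right) = - \frac{162827}{221654} - -435 = - \frac{162827}{221654} + 435 = \frac{96256663}{221654}$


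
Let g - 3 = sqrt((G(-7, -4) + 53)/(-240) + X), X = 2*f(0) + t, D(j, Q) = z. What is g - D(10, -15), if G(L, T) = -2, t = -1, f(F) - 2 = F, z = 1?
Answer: 2 + sqrt(1115)/20 ≈ 3.6696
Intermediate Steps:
f(F) = 2 + F
D(j, Q) = 1
X = 3 (X = 2*(2 + 0) - 1 = 2*2 - 1 = 4 - 1 = 3)
g = 3 + sqrt(1115)/20 (g = 3 + sqrt((-2 + 53)/(-240) + 3) = 3 + sqrt(51*(-1/240) + 3) = 3 + sqrt(-17/80 + 3) = 3 + sqrt(223/80) = 3 + sqrt(1115)/20 ≈ 4.6696)
g - D(10, -15) = (3 + sqrt(1115)/20) - 1*1 = (3 + sqrt(1115)/20) - 1 = 2 + sqrt(1115)/20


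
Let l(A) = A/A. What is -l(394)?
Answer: -1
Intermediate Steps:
l(A) = 1
-l(394) = -1*1 = -1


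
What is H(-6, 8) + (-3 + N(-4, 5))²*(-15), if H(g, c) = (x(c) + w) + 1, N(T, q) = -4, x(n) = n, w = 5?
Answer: -721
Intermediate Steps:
H(g, c) = 6 + c (H(g, c) = (c + 5) + 1 = (5 + c) + 1 = 6 + c)
H(-6, 8) + (-3 + N(-4, 5))²*(-15) = (6 + 8) + (-3 - 4)²*(-15) = 14 + (-7)²*(-15) = 14 + 49*(-15) = 14 - 735 = -721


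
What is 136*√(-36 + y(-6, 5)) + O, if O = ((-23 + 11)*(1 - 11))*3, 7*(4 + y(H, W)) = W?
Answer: 360 + 680*I*√77/7 ≈ 360.0 + 852.42*I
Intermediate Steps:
y(H, W) = -4 + W/7
O = 360 (O = -12*(-10)*3 = 120*3 = 360)
136*√(-36 + y(-6, 5)) + O = 136*√(-36 + (-4 + (⅐)*5)) + 360 = 136*√(-36 + (-4 + 5/7)) + 360 = 136*√(-36 - 23/7) + 360 = 136*√(-275/7) + 360 = 136*(5*I*√77/7) + 360 = 680*I*√77/7 + 360 = 360 + 680*I*√77/7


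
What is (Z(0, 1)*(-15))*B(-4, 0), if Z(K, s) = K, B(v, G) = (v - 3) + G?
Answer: 0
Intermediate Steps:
B(v, G) = -3 + G + v (B(v, G) = (-3 + v) + G = -3 + G + v)
(Z(0, 1)*(-15))*B(-4, 0) = (0*(-15))*(-3 + 0 - 4) = 0*(-7) = 0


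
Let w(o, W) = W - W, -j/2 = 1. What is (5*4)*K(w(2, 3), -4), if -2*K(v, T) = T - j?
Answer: 20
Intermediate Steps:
j = -2 (j = -2*1 = -2)
w(o, W) = 0
K(v, T) = -1 - T/2 (K(v, T) = -(T - 1*(-2))/2 = -(T + 2)/2 = -(2 + T)/2 = -1 - T/2)
(5*4)*K(w(2, 3), -4) = (5*4)*(-1 - ½*(-4)) = 20*(-1 + 2) = 20*1 = 20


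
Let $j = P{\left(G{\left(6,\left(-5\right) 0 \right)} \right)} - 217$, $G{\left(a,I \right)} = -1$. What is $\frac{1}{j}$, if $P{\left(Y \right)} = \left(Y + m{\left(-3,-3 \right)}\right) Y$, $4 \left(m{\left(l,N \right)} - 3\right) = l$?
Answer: $- \frac{4}{873} \approx -0.0045819$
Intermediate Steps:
$m{\left(l,N \right)} = 3 + \frac{l}{4}$
$P{\left(Y \right)} = Y \left(\frac{9}{4} + Y\right)$ ($P{\left(Y \right)} = \left(Y + \left(3 + \frac{1}{4} \left(-3\right)\right)\right) Y = \left(Y + \left(3 - \frac{3}{4}\right)\right) Y = \left(Y + \frac{9}{4}\right) Y = \left(\frac{9}{4} + Y\right) Y = Y \left(\frac{9}{4} + Y\right)$)
$j = - \frac{873}{4}$ ($j = \frac{1}{4} \left(-1\right) \left(9 + 4 \left(-1\right)\right) - 217 = \frac{1}{4} \left(-1\right) \left(9 - 4\right) - 217 = \frac{1}{4} \left(-1\right) 5 - 217 = - \frac{5}{4} - 217 = - \frac{873}{4} \approx -218.25$)
$\frac{1}{j} = \frac{1}{- \frac{873}{4}} = - \frac{4}{873}$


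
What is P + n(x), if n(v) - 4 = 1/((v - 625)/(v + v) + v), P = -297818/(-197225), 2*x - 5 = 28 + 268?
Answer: 48772585793/8840807850 ≈ 5.5168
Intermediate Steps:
x = 301/2 (x = 5/2 + (28 + 268)/2 = 5/2 + (1/2)*296 = 5/2 + 148 = 301/2 ≈ 150.50)
P = 297818/197225 (P = -297818*(-1/197225) = 297818/197225 ≈ 1.5100)
n(v) = 4 + 1/(v + (-625 + v)/(2*v)) (n(v) = 4 + 1/((v - 625)/(v + v) + v) = 4 + 1/((-625 + v)/((2*v)) + v) = 4 + 1/((-625 + v)*(1/(2*v)) + v) = 4 + 1/((-625 + v)/(2*v) + v) = 4 + 1/(v + (-625 + v)/(2*v)))
P + n(x) = 297818/197225 + 2*(-1250 + 3*(301/2) + 4*(301/2)**2)/(-625 + 301/2 + 2*(301/2)**2) = 297818/197225 + 2*(-1250 + 903/2 + 4*(90601/4))/(-625 + 301/2 + 2*(90601/4)) = 297818/197225 + 2*(-1250 + 903/2 + 90601)/(-625 + 301/2 + 90601/2) = 297818/197225 + 2*(179605/2)/44826 = 297818/197225 + 2*(1/44826)*(179605/2) = 297818/197225 + 179605/44826 = 48772585793/8840807850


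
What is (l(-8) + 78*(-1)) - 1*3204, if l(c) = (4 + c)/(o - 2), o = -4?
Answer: -9844/3 ≈ -3281.3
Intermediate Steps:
l(c) = -2/3 - c/6 (l(c) = (4 + c)/(-4 - 2) = (4 + c)/(-6) = (4 + c)*(-1/6) = -2/3 - c/6)
(l(-8) + 78*(-1)) - 1*3204 = ((-2/3 - 1/6*(-8)) + 78*(-1)) - 1*3204 = ((-2/3 + 4/3) - 78) - 3204 = (2/3 - 78) - 3204 = -232/3 - 3204 = -9844/3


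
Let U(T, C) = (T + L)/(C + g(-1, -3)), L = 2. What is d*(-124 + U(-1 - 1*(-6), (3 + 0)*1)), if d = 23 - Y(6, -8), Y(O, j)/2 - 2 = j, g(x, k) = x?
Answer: -8435/2 ≈ -4217.5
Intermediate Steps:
Y(O, j) = 4 + 2*j
d = 35 (d = 23 - (4 + 2*(-8)) = 23 - (4 - 16) = 23 - 1*(-12) = 23 + 12 = 35)
U(T, C) = (2 + T)/(-1 + C) (U(T, C) = (T + 2)/(C - 1) = (2 + T)/(-1 + C))
d*(-124 + U(-1 - 1*(-6), (3 + 0)*1)) = 35*(-124 + (2 + (-1 - 1*(-6)))/(-1 + (3 + 0)*1)) = 35*(-124 + (2 + (-1 + 6))/(-1 + 3*1)) = 35*(-124 + (2 + 5)/(-1 + 3)) = 35*(-124 + 7/2) = 35*(-241/2) = -8435/2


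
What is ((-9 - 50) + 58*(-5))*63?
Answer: -21987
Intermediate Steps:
((-9 - 50) + 58*(-5))*63 = (-59 - 290)*63 = -349*63 = -21987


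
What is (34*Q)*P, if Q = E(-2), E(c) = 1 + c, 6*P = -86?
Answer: 1462/3 ≈ 487.33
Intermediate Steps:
P = -43/3 (P = (1/6)*(-86) = -43/3 ≈ -14.333)
Q = -1 (Q = 1 - 2 = -1)
(34*Q)*P = (34*(-1))*(-43/3) = -34*(-43/3) = 1462/3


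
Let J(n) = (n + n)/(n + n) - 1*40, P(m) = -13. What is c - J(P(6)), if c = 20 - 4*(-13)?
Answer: 111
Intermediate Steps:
c = 72 (c = 20 + 52 = 72)
J(n) = -39 (J(n) = (2*n)/((2*n)) - 40 = (2*n)*(1/(2*n)) - 40 = 1 - 40 = -39)
c - J(P(6)) = 72 - 1*(-39) = 72 + 39 = 111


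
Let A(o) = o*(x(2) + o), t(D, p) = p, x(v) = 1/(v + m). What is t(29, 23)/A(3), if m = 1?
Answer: 23/10 ≈ 2.3000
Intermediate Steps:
x(v) = 1/(1 + v) (x(v) = 1/(v + 1) = 1/(1 + v))
A(o) = o*(⅓ + o) (A(o) = o*(1/(1 + 2) + o) = o*(1/3 + o) = o*(⅓ + o))
t(29, 23)/A(3) = 23/((3*(⅓ + 3))) = 23/((3*(10/3))) = 23/10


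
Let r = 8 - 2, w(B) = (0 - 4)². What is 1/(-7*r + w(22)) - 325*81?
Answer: -684451/26 ≈ -26325.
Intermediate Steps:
w(B) = 16 (w(B) = (-4)² = 16)
r = 6
1/(-7*r + w(22)) - 325*81 = 1/(-7*6 + 16) - 325*81 = 1/(-42 + 16) - 26325 = 1/(-26) - 26325 = -1/26 - 26325 = -684451/26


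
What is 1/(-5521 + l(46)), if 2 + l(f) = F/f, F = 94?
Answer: -23/126982 ≈ -0.00018113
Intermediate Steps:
l(f) = -2 + 94/f
1/(-5521 + l(46)) = 1/(-5521 + (-2 + 94/46)) = 1/(-5521 + (-2 + 94*(1/46))) = 1/(-5521 + (-2 + 47/23)) = 1/(-5521 + 1/23) = 1/(-126982/23) = -23/126982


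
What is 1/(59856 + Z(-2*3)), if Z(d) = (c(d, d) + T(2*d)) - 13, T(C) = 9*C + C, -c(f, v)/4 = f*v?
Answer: 1/59579 ≈ 1.6784e-5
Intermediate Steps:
c(f, v) = -4*f*v
T(C) = 10*C
Z(d) = -13 - 4*d**2 + 20*d (Z(d) = (-4*d*d + 10*(2*d)) - 13 = (-4*d**2 + 20*d) - 13 = -13 - 4*d**2 + 20*d)
1/(59856 + Z(-2*3)) = 1/(59856 + (-13 - 4*(-2*3)**2 + 20*(-2*3))) = 1/(59856 + (-13 - 4*(-6)**2 + 20*(-6))) = 1/(59856 + (-13 - 4*36 - 120)) = 1/(59856 + (-13 - 144 - 120)) = 1/(59856 - 277) = 1/59579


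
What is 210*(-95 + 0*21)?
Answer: -19950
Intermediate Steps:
210*(-95 + 0*21) = 210*(-95 + 0) = 210*(-95) = -19950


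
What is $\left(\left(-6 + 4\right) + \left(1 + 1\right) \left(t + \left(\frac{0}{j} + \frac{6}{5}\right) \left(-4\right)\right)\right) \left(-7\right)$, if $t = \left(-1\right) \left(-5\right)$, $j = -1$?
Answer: $\frac{56}{5} \approx 11.2$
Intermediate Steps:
$t = 5$
$\left(\left(-6 + 4\right) + \left(1 + 1\right) \left(t + \left(\frac{0}{j} + \frac{6}{5}\right) \left(-4\right)\right)\right) \left(-7\right) = \left(\left(-6 + 4\right) + \left(1 + 1\right) \left(5 + \left(\frac{0}{-1} + \frac{6}{5}\right) \left(-4\right)\right)\right) \left(-7\right) = \left(-2 + 2 \left(5 + \left(0 \left(-1\right) + 6 \cdot \frac{1}{5}\right) \left(-4\right)\right)\right) \left(-7\right) = \left(-2 + 2 \left(5 + \left(0 + \frac{6}{5}\right) \left(-4\right)\right)\right) \left(-7\right) = \left(-2 + 2 \left(5 + \frac{6}{5} \left(-4\right)\right)\right) \left(-7\right) = \left(-2 + 2 \left(5 - \frac{24}{5}\right)\right) \left(-7\right) = \left(-2 + 2 \cdot \frac{1}{5}\right) \left(-7\right) = \left(-2 + \frac{2}{5}\right) \left(-7\right) = \left(- \frac{8}{5}\right) \left(-7\right) = \frac{56}{5}$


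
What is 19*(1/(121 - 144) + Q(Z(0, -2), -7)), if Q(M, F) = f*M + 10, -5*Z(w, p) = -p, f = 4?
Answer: 18259/115 ≈ 158.77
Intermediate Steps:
Z(w, p) = p/5 (Z(w, p) = -(-1)*p/5 = p/5)
Q(M, F) = 10 + 4*M (Q(M, F) = 4*M + 10 = 10 + 4*M)
19*(1/(121 - 144) + Q(Z(0, -2), -7)) = 19*(1/(121 - 144) + (10 + 4*((⅕)*(-2)))) = 19*(1/(-23) + (10 + 4*(-⅖))) = 19*(-1/23 + (10 - 8/5)) = 19*(-1/23 + 42/5) = 19*(961/115) = 18259/115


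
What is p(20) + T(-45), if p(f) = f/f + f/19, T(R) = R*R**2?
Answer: -1731336/19 ≈ -91123.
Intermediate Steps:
T(R) = R**3
p(f) = 1 + f/19 (p(f) = 1 + f*(1/19) = 1 + f/19)
p(20) + T(-45) = (1 + (1/19)*20) + (-45)**3 = (1 + 20/19) - 91125 = 39/19 - 91125 = -1731336/19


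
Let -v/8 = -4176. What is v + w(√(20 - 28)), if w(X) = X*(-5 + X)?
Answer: 33400 - 10*I*√2 ≈ 33400.0 - 14.142*I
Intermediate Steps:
v = 33408 (v = -8*(-4176) = 33408)
v + w(√(20 - 28)) = 33408 + √(20 - 28)*(-5 + √(20 - 28)) = 33408 + √(-8)*(-5 + √(-8)) = 33408 + (2*I*√2)*(-5 + 2*I*√2) = 33408 + 2*I*√2*(-5 + 2*I*√2)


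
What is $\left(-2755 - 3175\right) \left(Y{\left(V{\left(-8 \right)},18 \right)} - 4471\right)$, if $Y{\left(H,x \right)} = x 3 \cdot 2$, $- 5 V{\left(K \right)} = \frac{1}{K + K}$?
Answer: $25872590$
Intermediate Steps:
$V{\left(K \right)} = - \frac{1}{10 K}$ ($V{\left(K \right)} = - \frac{1}{5 \left(K + K\right)} = - \frac{1}{5 \cdot 2 K} = - \frac{\frac{1}{2} \frac{1}{K}}{5} = - \frac{1}{10 K}$)
$Y{\left(H,x \right)} = 6 x$ ($Y{\left(H,x \right)} = 3 x 2 = 6 x$)
$\left(-2755 - 3175\right) \left(Y{\left(V{\left(-8 \right)},18 \right)} - 4471\right) = \left(-2755 - 3175\right) \left(6 \cdot 18 - 4471\right) = - 5930 \left(108 - 4471\right) = \left(-5930\right) \left(-4363\right) = 25872590$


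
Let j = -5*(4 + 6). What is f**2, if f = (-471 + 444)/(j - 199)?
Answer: 81/6889 ≈ 0.011758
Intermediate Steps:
j = -50 (j = -5*10 = -50)
f = 9/83 (f = (-471 + 444)/(-50 - 199) = -27/(-249) = -27*(-1/249) = 9/83 ≈ 0.10843)
f**2 = (9/83)**2 = 81/6889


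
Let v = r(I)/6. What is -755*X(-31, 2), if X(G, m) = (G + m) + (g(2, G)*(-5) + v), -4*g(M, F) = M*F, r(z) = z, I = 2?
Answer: 480935/6 ≈ 80156.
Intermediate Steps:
g(M, F) = -F*M/4 (g(M, F) = -M*F/4 = -F*M/4)
v = ⅓ (v = 2/6 = 2*(⅙) = ⅓ ≈ 0.33333)
X(G, m) = ⅓ + m + 7*G/2 (X(G, m) = (G + m) + (-¼*G*2*(-5) + ⅓) = (G + m) + (-G/2*(-5) + ⅓) = (G + m) + (5*G/2 + ⅓) = (G + m) + (⅓ + 5*G/2) = ⅓ + m + 7*G/2)
-755*X(-31, 2) = -755*(⅓ + 2 + (7/2)*(-31)) = -755*(⅓ + 2 - 217/2) = -755*(-637/6) = 480935/6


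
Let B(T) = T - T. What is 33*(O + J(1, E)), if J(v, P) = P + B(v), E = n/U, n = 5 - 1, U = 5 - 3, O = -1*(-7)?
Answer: 297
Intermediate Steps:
B(T) = 0
O = 7
U = 2
n = 4
E = 2 (E = 4/2 = 4*(½) = 2)
J(v, P) = P (J(v, P) = P + 0 = P)
33*(O + J(1, E)) = 33*(7 + 2) = 33*9 = 297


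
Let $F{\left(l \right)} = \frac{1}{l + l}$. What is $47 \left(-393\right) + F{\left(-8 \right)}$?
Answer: $- \frac{295537}{16} \approx -18471.0$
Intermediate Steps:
$F{\left(l \right)} = \frac{1}{2 l}$
$47 \left(-393\right) + F{\left(-8 \right)} = 47 \left(-393\right) + \frac{1}{2 \left(-8\right)} = -18471 + \frac{1}{2} \left(- \frac{1}{8}\right) = -18471 - \frac{1}{16} = - \frac{295537}{16}$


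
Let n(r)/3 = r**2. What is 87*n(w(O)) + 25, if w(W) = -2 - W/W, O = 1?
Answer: 2374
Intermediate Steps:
w(W) = -3 (w(W) = -2 - 1*1 = -2 - 1 = -3)
n(r) = 3*r**2
87*n(w(O)) + 25 = 87*(3*(-3)**2) + 25 = 87*(3*9) + 25 = 87*27 + 25 = 2349 + 25 = 2374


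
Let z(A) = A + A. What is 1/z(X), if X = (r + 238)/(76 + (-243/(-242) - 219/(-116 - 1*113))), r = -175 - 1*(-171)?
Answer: 4320413/25935624 ≈ 0.16658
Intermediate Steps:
r = -4 (r = -175 + 171 = -4)
X = 12967812/4320413 (X = (-4 + 238)/(76 + (-243/(-242) - 219/(-116 - 1*113))) = 234/(76 + (-243*(-1/242) - 219/(-116 - 113))) = 234/(76 + (243/242 - 219/(-229))) = 234/(76 + (243/242 - 219*(-1/229))) = 234/(76 + (243/242 + 219/229)) = 234/(76 + 108645/55418) = 234/(4320413/55418) = 234*(55418/4320413) = 12967812/4320413 ≈ 3.0015)
z(A) = 2*A
1/z(X) = 1/(2*(12967812/4320413)) = 1/(25935624/4320413) = 4320413/25935624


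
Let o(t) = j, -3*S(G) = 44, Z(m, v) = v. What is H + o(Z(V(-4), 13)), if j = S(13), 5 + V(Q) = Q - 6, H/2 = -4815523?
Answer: -28893182/3 ≈ -9.6311e+6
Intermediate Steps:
H = -9631046 (H = 2*(-4815523) = -9631046)
V(Q) = -11 + Q (V(Q) = -5 + (Q - 6) = -5 + (-6 + Q) = -11 + Q)
S(G) = -44/3 (S(G) = -1/3*44 = -44/3)
j = -44/3 ≈ -14.667
o(t) = -44/3
H + o(Z(V(-4), 13)) = -9631046 - 44/3 = -28893182/3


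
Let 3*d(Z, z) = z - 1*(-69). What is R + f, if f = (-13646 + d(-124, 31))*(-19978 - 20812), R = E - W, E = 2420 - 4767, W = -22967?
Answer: 1665843880/3 ≈ 5.5528e+8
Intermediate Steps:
E = -2347
R = 20620 (R = -2347 - 1*(-22967) = -2347 + 22967 = 20620)
d(Z, z) = 23 + z/3 (d(Z, z) = (z - 1*(-69))/3 = (z + 69)/3 = (69 + z)/3 = 23 + z/3)
f = 1665782020/3 (f = (-13646 + (23 + (⅓)*31))*(-19978 - 20812) = (-13646 + (23 + 31/3))*(-40790) = (-13646 + 100/3)*(-40790) = -40838/3*(-40790) = 1665782020/3 ≈ 5.5526e+8)
R + f = 20620 + 1665782020/3 = 1665843880/3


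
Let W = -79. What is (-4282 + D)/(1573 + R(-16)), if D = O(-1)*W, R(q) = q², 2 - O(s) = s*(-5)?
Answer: -4045/1829 ≈ -2.2116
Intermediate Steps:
O(s) = 2 + 5*s (O(s) = 2 - s*(-5) = 2 - (-5)*s = 2 + 5*s)
D = 237 (D = (2 + 5*(-1))*(-79) = (2 - 5)*(-79) = -3*(-79) = 237)
(-4282 + D)/(1573 + R(-16)) = (-4282 + 237)/(1573 + (-16)²) = -4045/(1573 + 256) = -4045/1829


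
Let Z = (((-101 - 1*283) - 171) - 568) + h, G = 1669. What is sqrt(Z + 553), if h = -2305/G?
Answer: I*sqrt(1591616815)/1669 ≈ 23.904*I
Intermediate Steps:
h = -2305/1669 ≈ -1.3811
Z = -1876592/1669 (Z = (((-101 - 1*283) - 171) - 568) - 2305/1669 = (((-101 - 283) - 171) - 568) - 2305/1669 = ((-384 - 171) - 568) - 2305/1669 = (-555 - 568) - 2305/1669 = -1123 - 2305/1669 = -1876592/1669 ≈ -1124.4)
sqrt(Z + 553) = sqrt(-1876592/1669 + 553) = sqrt(-953635/1669) = I*sqrt(1591616815)/1669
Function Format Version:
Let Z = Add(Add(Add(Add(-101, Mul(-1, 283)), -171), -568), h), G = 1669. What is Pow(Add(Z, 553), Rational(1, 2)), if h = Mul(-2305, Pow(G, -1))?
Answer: Mul(Rational(1, 1669), I, Pow(1591616815, Rational(1, 2))) ≈ Mul(23.904, I)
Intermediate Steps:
h = Rational(-2305, 1669) (h = Mul(-2305, Pow(1669, -1)) = Mul(-2305, Rational(1, 1669)) = Rational(-2305, 1669) ≈ -1.3811)
Z = Rational(-1876592, 1669) (Z = Add(Add(Add(Add(-101, Mul(-1, 283)), -171), -568), Rational(-2305, 1669)) = Add(Add(Add(Add(-101, -283), -171), -568), Rational(-2305, 1669)) = Add(Add(Add(-384, -171), -568), Rational(-2305, 1669)) = Add(Add(-555, -568), Rational(-2305, 1669)) = Add(-1123, Rational(-2305, 1669)) = Rational(-1876592, 1669) ≈ -1124.4)
Pow(Add(Z, 553), Rational(1, 2)) = Pow(Add(Rational(-1876592, 1669), 553), Rational(1, 2)) = Pow(Rational(-953635, 1669), Rational(1, 2)) = Mul(Rational(1, 1669), I, Pow(1591616815, Rational(1, 2)))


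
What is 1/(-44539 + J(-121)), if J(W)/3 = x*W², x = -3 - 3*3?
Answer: -1/571615 ≈ -1.7494e-6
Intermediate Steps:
x = -12 (x = -3 - 9 = -12)
J(W) = -36*W² (J(W) = 3*(-12*W²) = -36*W²)
1/(-44539 + J(-121)) = 1/(-44539 - 36*(-121)²) = 1/(-44539 - 36*14641) = 1/(-44539 - 527076) = 1/(-571615) = -1/571615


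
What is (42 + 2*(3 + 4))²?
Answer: 3136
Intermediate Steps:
(42 + 2*(3 + 4))² = (42 + 2*7)² = (42 + 14)² = 56² = 3136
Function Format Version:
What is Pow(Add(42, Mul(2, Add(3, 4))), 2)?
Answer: 3136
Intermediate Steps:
Pow(Add(42, Mul(2, Add(3, 4))), 2) = Pow(Add(42, Mul(2, 7)), 2) = Pow(Add(42, 14), 2) = Pow(56, 2) = 3136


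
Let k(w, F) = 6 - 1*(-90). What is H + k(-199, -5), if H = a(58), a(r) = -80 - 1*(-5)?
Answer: 21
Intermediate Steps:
k(w, F) = 96 (k(w, F) = 6 + 90 = 96)
a(r) = -75 (a(r) = -80 + 5 = -75)
H = -75
H + k(-199, -5) = -75 + 96 = 21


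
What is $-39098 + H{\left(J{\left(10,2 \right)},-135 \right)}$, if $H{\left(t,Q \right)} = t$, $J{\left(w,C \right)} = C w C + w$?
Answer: $-39048$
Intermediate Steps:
$J{\left(w,C \right)} = w + w C^{2}$ ($J{\left(w,C \right)} = w C^{2} + w = w + w C^{2}$)
$-39098 + H{\left(J{\left(10,2 \right)},-135 \right)} = -39098 + 10 \left(1 + 2^{2}\right) = -39098 + 10 \left(1 + 4\right) = -39098 + 10 \cdot 5 = -39098 + 50 = -39048$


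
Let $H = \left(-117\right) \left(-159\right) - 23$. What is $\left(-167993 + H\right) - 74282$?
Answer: $-223695$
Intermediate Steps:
$H = 18580$ ($H = 18603 - 23 = 18580$)
$\left(-167993 + H\right) - 74282 = \left(-167993 + 18580\right) - 74282 = -149413 - 74282 = -223695$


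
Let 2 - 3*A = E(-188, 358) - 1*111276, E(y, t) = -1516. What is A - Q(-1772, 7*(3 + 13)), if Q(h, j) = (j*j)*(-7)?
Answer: 125406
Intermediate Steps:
Q(h, j) = -7*j² (Q(h, j) = j²*(-7) = -7*j²)
A = 37598 (A = ⅔ - (-1516 - 1*111276)/3 = ⅔ - (-1516 - 111276)/3 = ⅔ - ⅓*(-112792) = ⅔ + 112792/3 = 37598)
A - Q(-1772, 7*(3 + 13)) = 37598 - (-7)*(7*(3 + 13))² = 37598 - (-7)*(7*16)² = 37598 - (-7)*112² = 37598 - (-7)*12544 = 37598 - 1*(-87808) = 37598 + 87808 = 125406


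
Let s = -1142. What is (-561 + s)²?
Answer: 2900209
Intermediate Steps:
(-561 + s)² = (-561 - 1142)² = (-1703)² = 2900209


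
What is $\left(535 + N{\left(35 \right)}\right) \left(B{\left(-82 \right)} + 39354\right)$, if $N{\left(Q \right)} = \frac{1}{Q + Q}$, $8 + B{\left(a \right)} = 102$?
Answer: $\frac{738683524}{35} \approx 2.1105 \cdot 10^{7}$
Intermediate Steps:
$B{\left(a \right)} = 94$ ($B{\left(a \right)} = -8 + 102 = 94$)
$N{\left(Q \right)} = \frac{1}{2 Q}$
$\left(535 + N{\left(35 \right)}\right) \left(B{\left(-82 \right)} + 39354\right) = \left(535 + \frac{1}{2 \cdot 35}\right) \left(94 + 39354\right) = \left(535 + \frac{1}{2} \cdot \frac{1}{35}\right) 39448 = \left(535 + \frac{1}{70}\right) 39448 = \frac{37451}{70} \cdot 39448 = \frac{738683524}{35}$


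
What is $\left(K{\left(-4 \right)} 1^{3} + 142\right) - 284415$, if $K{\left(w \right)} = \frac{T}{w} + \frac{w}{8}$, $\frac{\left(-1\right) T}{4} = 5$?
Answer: $- \frac{568537}{2} \approx -2.8427 \cdot 10^{5}$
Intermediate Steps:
$T = -20$ ($T = \left(-4\right) 5 = -20$)
$K{\left(w \right)} = - \frac{20}{w} + \frac{w}{8}$
$\left(K{\left(-4 \right)} 1^{3} + 142\right) - 284415 = \left(\left(- \frac{20}{-4} + \frac{1}{8} \left(-4\right)\right) 1^{3} + 142\right) - 284415 = \left(\left(\left(-20\right) \left(- \frac{1}{4}\right) - \frac{1}{2}\right) 1 + 142\right) - 284415 = \left(\left(5 - \frac{1}{2}\right) 1 + 142\right) - 284415 = \left(\frac{9}{2} \cdot 1 + 142\right) - 284415 = \left(\frac{9}{2} + 142\right) - 284415 = \frac{293}{2} - 284415 = - \frac{568537}{2}$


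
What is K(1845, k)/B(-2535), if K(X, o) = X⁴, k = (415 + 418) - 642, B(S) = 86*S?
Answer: -772492413375/14534 ≈ -5.3151e+7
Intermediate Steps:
k = 191 (k = 833 - 642 = 191)
K(1845, k)/B(-2535) = 1845⁴/((86*(-2535))) = 11587386200625/(-218010) = 11587386200625*(-1/218010) = -772492413375/14534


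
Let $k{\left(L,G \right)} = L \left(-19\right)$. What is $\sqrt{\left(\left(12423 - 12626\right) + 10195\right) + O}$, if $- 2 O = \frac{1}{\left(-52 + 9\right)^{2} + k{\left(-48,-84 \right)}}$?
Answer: $\frac{27 \sqrt{417943614}}{5522} \approx 99.96$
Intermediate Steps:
$k{\left(L,G \right)} = - 19 L$
$O = - \frac{1}{5522}$ ($O = - \frac{1}{2 \left(\left(-52 + 9\right)^{2} - -912\right)} = - \frac{1}{2 \left(\left(-43\right)^{2} + 912\right)} = - \frac{1}{2 \left(1849 + 912\right)} = - \frac{1}{2 \cdot 2761} = \left(- \frac{1}{2}\right) \frac{1}{2761} = - \frac{1}{5522} \approx -0.00018109$)
$\sqrt{\left(\left(12423 - 12626\right) + 10195\right) + O} = \sqrt{\left(\left(12423 - 12626\right) + 10195\right) - \frac{1}{5522}} = \sqrt{\left(-203 + 10195\right) - \frac{1}{5522}} = \sqrt{9992 - \frac{1}{5522}} = \sqrt{\frac{55175823}{5522}} = \frac{27 \sqrt{417943614}}{5522}$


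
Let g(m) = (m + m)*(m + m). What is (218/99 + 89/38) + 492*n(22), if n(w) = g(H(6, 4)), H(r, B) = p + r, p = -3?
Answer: 66649639/3762 ≈ 17717.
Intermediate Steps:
H(r, B) = -3 + r
g(m) = 4*m**2 (g(m) = (2*m)*(2*m) = 4*m**2)
n(w) = 36 (n(w) = 4*(-3 + 6)**2 = 4*3**2 = 4*9 = 36)
(218/99 + 89/38) + 492*n(22) = (218/99 + 89/38) + 492*36 = (218*(1/99) + 89*(1/38)) + 17712 = (218/99 + 89/38) + 17712 = 17095/3762 + 17712 = 66649639/3762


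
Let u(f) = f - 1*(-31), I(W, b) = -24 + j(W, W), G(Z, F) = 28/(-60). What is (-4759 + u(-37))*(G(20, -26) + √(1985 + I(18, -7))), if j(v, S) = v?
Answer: 6671/3 - 4765*√1979 ≈ -2.0975e+5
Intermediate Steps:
G(Z, F) = -7/15 (G(Z, F) = 28*(-1/60) = -7/15)
I(W, b) = -24 + W
u(f) = 31 + f (u(f) = f + 31 = 31 + f)
(-4759 + u(-37))*(G(20, -26) + √(1985 + I(18, -7))) = (-4759 + (31 - 37))*(-7/15 + √(1985 + (-24 + 18))) = (-4759 - 6)*(-7/15 + √(1985 - 6)) = -4765*(-7/15 + √1979) = 6671/3 - 4765*√1979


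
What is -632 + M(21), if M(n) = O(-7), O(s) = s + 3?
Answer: -636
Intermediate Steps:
O(s) = 3 + s
M(n) = -4 (M(n) = 3 - 7 = -4)
-632 + M(21) = -632 - 4 = -636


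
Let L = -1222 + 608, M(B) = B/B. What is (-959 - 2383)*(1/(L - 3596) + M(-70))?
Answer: -7033239/2105 ≈ -3341.2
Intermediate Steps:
M(B) = 1
L = -614
(-959 - 2383)*(1/(L - 3596) + M(-70)) = (-959 - 2383)*(1/(-614 - 3596) + 1) = -3342*(1/(-4210) + 1) = -3342*(-1/4210 + 1) = -3342*4209/4210 = -7033239/2105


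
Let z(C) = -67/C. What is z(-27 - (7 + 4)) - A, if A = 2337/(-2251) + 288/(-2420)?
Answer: 151130651/51750490 ≈ 2.9204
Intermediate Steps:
A = -1575957/1361855 (A = 2337*(-1/2251) + 288*(-1/2420) = -2337/2251 - 72/605 = -1575957/1361855 ≈ -1.1572)
z(-27 - (7 + 4)) - A = -67/(-27 - (7 + 4)) - 1*(-1575957/1361855) = -67/(-27 - 1*11) + 1575957/1361855 = -67/(-27 - 11) + 1575957/1361855 = -67/(-38) + 1575957/1361855 = -67*(-1/38) + 1575957/1361855 = 67/38 + 1575957/1361855 = 151130651/51750490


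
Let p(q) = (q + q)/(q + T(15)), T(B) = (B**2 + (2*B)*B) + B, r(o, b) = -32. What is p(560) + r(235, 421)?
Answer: -3888/125 ≈ -31.104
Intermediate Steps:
T(B) = B + 3*B**2 (T(B) = (B**2 + 2*B**2) + B = 3*B**2 + B = B + 3*B**2)
p(q) = 2*q/(690 + q) (p(q) = (q + q)/(q + 15*(1 + 3*15)) = (2*q)/(q + 15*(1 + 45)) = (2*q)/(q + 15*46) = (2*q)/(q + 690) = (2*q)/(690 + q) = 2*q/(690 + q))
p(560) + r(235, 421) = 2*560/(690 + 560) - 32 = 2*560/1250 - 32 = 2*560*(1/1250) - 32 = 112/125 - 32 = -3888/125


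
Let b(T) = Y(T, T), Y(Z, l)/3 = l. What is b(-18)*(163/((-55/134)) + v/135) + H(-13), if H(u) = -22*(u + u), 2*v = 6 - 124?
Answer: 1212226/55 ≈ 22040.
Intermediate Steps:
v = -59 (v = (6 - 124)/2 = (½)*(-118) = -59)
H(u) = -44*u
Y(Z, l) = 3*l
b(T) = 3*T
b(-18)*(163/((-55/134)) + v/135) + H(-13) = (3*(-18))*(163/((-55/134)) - 59/135) - 44*(-13) = -54*(163/((-55*1/134)) - 59*1/135) + 572 = -54*(163/(-55/134) - 59/135) + 572 = -54*(163*(-134/55) - 59/135) + 572 = -54*(-21842/55 - 59/135) + 572 = -54*(-590383/1485) + 572 = 1180766/55 + 572 = 1212226/55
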